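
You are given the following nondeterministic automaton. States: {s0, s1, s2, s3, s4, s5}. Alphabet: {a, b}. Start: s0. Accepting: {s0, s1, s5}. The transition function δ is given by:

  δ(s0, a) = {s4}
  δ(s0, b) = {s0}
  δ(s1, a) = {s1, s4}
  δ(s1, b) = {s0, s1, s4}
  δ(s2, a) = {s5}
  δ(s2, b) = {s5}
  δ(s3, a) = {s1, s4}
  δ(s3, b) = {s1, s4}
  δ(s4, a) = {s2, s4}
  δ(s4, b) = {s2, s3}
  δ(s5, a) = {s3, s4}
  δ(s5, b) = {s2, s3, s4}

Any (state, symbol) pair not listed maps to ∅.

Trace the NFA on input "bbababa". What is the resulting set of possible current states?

Start in {s0}.
Read 'b': s0→{s0}; now {s0}.
Read 'b': s0→{s0}; now {s0}.
Read 'a': s0→{s4}; now {s4}.
Read 'b': s4→{s2, s3}; now {s2, s3}.
Read 'a': s2→{s5}, s3→{s1, s4}; now {s1, s4, s5}.
Read 'b': s1→{s0, s1, s4}, s4→{s2, s3}, s5→{s2, s3, s4}; now {s0, s1, s2, s3, s4}.
Read 'a': s0→{s4}, s1→{s1, s4}, s2→{s5}, s3→{s1, s4}, s4→{s2, s4}; now {s1, s2, s4, s5}.

{s1, s2, s4, s5}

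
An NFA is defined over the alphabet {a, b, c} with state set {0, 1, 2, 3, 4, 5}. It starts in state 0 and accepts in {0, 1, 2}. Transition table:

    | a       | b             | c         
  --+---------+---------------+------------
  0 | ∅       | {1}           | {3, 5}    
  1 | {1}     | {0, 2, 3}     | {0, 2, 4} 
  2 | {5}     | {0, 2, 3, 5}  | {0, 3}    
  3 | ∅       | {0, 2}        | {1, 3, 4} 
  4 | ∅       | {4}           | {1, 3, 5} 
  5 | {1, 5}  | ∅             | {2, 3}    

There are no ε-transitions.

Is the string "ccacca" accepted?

Start in {0}.
Read 'c': {0} → {3, 5}.
Read 'c': {3, 5} → {1, 2, 3, 4}.
Read 'a': {1, 2, 3, 4} → {1, 5}.
Read 'c': {1, 5} → {0, 2, 3, 4}.
Read 'c': {0, 2, 3, 4} → {0, 1, 3, 4, 5}.
Read 'a': {0, 1, 3, 4, 5} → {1, 5}.
The final set {1, 5} contains the accepting state 1.

Yes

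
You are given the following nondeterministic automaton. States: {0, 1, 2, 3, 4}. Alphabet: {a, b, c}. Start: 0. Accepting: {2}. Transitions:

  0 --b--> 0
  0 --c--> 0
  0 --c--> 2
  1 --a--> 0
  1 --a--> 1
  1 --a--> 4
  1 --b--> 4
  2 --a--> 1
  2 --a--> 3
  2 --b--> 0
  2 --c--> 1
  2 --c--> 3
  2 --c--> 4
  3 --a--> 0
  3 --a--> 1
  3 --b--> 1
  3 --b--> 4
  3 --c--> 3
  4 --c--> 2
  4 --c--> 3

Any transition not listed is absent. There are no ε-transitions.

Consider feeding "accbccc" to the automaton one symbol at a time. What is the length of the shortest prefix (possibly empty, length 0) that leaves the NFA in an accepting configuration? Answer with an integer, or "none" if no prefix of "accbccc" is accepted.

none

Start in {0}.
Read 'a': 0→∅; now ∅.
The set is empty and remains empty for the remaining 6 symbols.
No reachable set along the way intersects F.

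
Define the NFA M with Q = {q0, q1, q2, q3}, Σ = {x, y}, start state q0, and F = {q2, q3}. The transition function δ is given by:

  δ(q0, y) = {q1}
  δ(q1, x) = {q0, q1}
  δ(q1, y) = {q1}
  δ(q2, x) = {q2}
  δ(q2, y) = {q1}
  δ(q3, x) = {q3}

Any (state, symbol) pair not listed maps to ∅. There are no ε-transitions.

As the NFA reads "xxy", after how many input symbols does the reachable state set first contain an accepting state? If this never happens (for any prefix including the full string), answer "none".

none

Start in {q0}.
Read 'x': {q0} → ∅.
The set is empty and remains empty for the remaining 2 symbols.
No reachable set along the way intersects F.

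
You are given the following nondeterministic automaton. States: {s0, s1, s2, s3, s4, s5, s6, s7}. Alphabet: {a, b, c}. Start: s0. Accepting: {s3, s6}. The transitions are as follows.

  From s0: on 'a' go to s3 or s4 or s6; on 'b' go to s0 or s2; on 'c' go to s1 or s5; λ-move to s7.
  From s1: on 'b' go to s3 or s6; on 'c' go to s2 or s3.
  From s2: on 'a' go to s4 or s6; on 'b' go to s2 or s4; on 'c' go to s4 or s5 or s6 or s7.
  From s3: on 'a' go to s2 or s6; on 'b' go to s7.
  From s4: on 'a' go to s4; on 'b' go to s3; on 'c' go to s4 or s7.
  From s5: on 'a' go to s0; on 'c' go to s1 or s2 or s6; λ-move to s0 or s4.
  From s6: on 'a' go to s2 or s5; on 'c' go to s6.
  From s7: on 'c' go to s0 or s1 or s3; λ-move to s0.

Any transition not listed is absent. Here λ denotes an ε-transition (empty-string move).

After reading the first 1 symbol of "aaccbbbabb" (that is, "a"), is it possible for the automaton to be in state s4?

Yes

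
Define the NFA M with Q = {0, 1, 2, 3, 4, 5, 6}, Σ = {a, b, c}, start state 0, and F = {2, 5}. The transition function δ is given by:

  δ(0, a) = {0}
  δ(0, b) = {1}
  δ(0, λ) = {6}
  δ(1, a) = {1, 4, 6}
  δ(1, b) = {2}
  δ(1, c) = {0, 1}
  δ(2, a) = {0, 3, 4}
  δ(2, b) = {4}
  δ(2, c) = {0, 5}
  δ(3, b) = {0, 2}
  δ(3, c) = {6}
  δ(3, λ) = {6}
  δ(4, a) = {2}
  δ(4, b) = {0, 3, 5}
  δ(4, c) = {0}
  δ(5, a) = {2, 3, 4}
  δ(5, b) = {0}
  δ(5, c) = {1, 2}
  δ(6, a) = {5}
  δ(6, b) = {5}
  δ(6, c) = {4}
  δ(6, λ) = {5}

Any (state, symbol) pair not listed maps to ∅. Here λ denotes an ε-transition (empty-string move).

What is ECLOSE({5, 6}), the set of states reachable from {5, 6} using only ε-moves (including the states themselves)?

{5, 6}

Begin with {5, 6}.
No ε-moves leave this set, so the closure equals the set itself.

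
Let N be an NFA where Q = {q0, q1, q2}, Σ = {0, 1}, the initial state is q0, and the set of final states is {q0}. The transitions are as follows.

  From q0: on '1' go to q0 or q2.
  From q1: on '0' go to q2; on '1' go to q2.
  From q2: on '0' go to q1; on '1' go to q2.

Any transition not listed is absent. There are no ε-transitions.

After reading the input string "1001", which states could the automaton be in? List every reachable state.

{q2}

Start in {q0}.
Read '1': q0→{q0, q2}; now {q0, q2}.
Read '0': q0→∅, q2→{q1}; now {q1}.
Read '0': q1→{q2}; now {q2}.
Read '1': q2→{q2}; now {q2}.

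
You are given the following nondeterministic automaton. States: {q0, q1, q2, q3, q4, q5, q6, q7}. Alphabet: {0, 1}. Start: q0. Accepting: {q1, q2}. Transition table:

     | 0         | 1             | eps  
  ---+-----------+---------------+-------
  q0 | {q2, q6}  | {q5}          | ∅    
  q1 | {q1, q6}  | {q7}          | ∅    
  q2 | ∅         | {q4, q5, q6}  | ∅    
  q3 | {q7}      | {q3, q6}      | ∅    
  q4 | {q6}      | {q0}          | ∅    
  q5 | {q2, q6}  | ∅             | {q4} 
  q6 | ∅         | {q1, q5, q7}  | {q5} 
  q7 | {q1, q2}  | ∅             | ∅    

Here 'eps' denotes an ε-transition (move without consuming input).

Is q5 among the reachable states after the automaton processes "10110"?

Yes

Start in {q0}.
Read '1': q0→{q5}; union {q5}; ε-closure = {q4, q5}.
Read '0': q4→{q6}, q5→{q2, q6}; union {q2, q6}; ε-closure = {q2, q4, q5, q6}.
Read '1': q2→{q4, q5, q6}, q4→{q0}, q5→∅, q6→{q1, q5, q7}; now {q0, q1, q4, q5, q6, q7}.
Read '1': q0→{q5}, q1→{q7}, q4→{q0}, q5→∅, q6→{q1, q5, q7}, q7→∅; union {q0, q1, q5, q7}; ε-closure = {q0, q1, q4, q5, q7}.
Read '0': q0→{q2, q6}, q1→{q1, q6}, q4→{q6}, q5→{q2, q6}, q7→{q1, q2}; union {q1, q2, q6}; ε-closure = {q1, q2, q4, q5, q6}.
State q5 is in {q1, q2, q4, q5, q6}.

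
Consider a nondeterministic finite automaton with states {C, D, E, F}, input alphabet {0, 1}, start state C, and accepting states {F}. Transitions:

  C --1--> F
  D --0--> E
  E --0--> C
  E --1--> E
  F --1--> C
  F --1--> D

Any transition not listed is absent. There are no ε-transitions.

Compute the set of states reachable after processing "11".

{C, D}

Start in {C}.
Read '1': C→{F}; now {F}.
Read '1': F→{C, D}; now {C, D}.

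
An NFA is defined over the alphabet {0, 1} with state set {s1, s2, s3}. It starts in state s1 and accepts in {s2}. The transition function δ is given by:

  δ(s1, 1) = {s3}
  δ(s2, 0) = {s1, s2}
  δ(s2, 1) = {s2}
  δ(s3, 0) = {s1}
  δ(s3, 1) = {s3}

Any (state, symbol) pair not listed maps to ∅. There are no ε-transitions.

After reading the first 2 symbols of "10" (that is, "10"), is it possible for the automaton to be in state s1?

Yes

Start in {s1}.
Read '1': s1→{s3}; now {s3}.
Read '0': s3→{s1}; now {s1}.
State s1 is in {s1}.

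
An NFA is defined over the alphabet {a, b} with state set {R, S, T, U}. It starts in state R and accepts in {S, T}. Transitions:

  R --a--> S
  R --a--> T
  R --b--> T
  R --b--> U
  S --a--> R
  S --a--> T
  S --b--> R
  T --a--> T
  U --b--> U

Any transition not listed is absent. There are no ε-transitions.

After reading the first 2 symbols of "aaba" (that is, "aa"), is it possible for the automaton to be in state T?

Start in {R}.
Read 'a': {R} → {S, T}.
Read 'a': {S, T} → {R, T}.
State T is in {R, T}.

Yes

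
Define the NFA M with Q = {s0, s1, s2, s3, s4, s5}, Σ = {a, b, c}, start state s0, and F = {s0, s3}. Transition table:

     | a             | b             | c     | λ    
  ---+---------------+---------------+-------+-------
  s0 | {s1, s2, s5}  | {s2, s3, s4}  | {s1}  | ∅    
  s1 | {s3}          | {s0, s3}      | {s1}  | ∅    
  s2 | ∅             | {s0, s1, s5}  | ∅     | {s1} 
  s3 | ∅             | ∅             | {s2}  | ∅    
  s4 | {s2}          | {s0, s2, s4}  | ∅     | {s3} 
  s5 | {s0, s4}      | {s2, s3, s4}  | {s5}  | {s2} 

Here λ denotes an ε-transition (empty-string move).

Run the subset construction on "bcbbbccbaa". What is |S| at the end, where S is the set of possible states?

6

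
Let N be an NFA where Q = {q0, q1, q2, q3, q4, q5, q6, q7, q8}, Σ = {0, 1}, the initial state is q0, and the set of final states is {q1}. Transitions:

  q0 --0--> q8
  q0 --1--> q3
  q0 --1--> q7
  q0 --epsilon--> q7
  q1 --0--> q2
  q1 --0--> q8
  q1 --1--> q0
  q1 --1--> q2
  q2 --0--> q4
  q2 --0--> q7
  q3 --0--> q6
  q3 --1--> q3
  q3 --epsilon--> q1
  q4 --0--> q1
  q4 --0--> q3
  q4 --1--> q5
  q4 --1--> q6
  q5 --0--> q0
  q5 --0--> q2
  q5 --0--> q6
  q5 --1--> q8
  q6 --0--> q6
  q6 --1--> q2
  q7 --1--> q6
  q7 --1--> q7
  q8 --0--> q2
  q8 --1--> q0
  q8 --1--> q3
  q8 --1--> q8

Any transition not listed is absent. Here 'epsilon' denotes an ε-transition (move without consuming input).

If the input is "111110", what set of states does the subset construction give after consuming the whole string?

Start: ε-closure({q0}) = {q0, q7}.
Read '1': q0→{q3, q7}, q7→{q6, q7}; union {q3, q6, q7}; ε-closure = {q1, q3, q6, q7}.
Read '1': q1→{q0, q2}, q3→{q3}, q6→{q2}, q7→{q6, q7}; union {q0, q2, q3, q6, q7}; ε-closure = {q0, q1, q2, q3, q6, q7}.
Read '1': q0→{q3, q7}, q1→{q0, q2}, q2→∅, q3→{q3}, q6→{q2}, q7→{q6, q7}; union {q0, q2, q3, q6, q7}; ε-closure = {q0, q1, q2, q3, q6, q7}.
Read '1': q0→{q3, q7}, q1→{q0, q2}, q2→∅, q3→{q3}, q6→{q2}, q7→{q6, q7}; union {q0, q2, q3, q6, q7}; ε-closure = {q0, q1, q2, q3, q6, q7}.
Read '1': q0→{q3, q7}, q1→{q0, q2}, q2→∅, q3→{q3}, q6→{q2}, q7→{q6, q7}; union {q0, q2, q3, q6, q7}; ε-closure = {q0, q1, q2, q3, q6, q7}.
Read '0': q0→{q8}, q1→{q2, q8}, q2→{q4, q7}, q3→{q6}, q6→{q6}, q7→∅; now {q2, q4, q6, q7, q8}.

{q2, q4, q6, q7, q8}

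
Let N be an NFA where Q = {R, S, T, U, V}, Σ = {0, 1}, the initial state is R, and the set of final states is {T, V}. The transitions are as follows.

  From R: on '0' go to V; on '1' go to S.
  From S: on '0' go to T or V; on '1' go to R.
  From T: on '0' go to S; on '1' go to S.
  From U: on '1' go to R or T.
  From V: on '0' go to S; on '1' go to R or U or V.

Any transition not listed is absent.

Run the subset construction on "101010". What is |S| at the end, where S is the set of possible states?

3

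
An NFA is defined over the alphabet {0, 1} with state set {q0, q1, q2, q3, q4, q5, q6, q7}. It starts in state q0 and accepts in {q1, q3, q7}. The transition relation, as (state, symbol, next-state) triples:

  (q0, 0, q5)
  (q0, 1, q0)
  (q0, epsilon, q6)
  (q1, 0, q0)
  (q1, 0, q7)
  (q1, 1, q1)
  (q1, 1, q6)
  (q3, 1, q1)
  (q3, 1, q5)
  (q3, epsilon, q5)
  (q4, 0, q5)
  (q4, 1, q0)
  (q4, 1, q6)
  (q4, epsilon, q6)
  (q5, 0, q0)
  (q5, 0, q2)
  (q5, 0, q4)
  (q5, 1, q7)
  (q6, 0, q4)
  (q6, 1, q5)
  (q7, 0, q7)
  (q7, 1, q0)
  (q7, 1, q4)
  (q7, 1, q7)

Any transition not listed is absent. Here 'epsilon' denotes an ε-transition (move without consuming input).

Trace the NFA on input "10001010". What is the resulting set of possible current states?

Start: ε-closure({q0}) = {q0, q6}.
Read '1': {q0, q6} → {q0, q5, q6}.
Read '0': {q0, q5, q6} → {q0, q2, q4, q5, q6}.
Read '0': {q0, q2, q4, q5, q6} → {q0, q2, q4, q5, q6}.
Read '0': {q0, q2, q4, q5, q6} → {q0, q2, q4, q5, q6}.
Read '1': {q0, q2, q4, q5, q6} → {q0, q5, q6, q7}.
Read '0': {q0, q5, q6, q7} → {q0, q2, q4, q5, q6, q7}.
Read '1': {q0, q2, q4, q5, q6, q7} → {q0, q4, q5, q6, q7}.
Read '0': {q0, q4, q5, q6, q7} → {q0, q2, q4, q5, q6, q7}.

{q0, q2, q4, q5, q6, q7}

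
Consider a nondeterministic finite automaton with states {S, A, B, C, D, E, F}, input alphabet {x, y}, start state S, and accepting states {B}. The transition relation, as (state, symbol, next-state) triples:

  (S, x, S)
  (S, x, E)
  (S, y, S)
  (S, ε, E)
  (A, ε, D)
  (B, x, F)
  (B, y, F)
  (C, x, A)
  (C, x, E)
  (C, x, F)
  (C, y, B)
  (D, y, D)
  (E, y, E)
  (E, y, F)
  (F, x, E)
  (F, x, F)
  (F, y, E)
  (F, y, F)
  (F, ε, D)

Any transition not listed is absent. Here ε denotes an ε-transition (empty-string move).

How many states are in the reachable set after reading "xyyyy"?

Start: ε-closure({S}) = {S, E}.
Read 'x': S→{S, E}, E→∅; now {S, E}.
Read 'y': S→{S}, E→{E, F}; union {S, E, F}; ε-closure = {S, D, E, F}.
Read 'y': S→{S}, D→{D}, E→{E, F}, F→{E, F}; now {S, D, E, F}.
Read 'y': S→{S}, D→{D}, E→{E, F}, F→{E, F}; now {S, D, E, F}.
Read 'y': S→{S}, D→{D}, E→{E, F}, F→{E, F}; now {S, D, E, F}.
That set has 4 states.

4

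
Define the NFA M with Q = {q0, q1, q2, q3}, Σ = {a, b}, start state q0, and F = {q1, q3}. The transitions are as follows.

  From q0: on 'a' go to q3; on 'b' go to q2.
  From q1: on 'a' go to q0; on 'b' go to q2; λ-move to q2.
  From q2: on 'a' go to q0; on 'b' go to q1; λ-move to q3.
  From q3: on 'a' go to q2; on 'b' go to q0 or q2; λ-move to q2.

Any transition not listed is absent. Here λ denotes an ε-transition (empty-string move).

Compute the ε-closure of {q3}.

Begin with {q3}.
ε-move q3 → q2; add q2.

{q2, q3}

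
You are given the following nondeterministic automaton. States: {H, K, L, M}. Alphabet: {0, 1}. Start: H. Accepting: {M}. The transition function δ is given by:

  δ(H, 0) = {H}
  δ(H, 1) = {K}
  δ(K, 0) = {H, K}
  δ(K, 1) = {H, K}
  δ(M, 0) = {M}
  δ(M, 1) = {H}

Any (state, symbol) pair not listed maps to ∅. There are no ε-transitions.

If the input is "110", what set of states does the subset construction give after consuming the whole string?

Start in {H}.
Read '1': H→{K}; now {K}.
Read '1': K→{H, K}; now {H, K}.
Read '0': H→{H}, K→{H, K}; now {H, K}.

{H, K}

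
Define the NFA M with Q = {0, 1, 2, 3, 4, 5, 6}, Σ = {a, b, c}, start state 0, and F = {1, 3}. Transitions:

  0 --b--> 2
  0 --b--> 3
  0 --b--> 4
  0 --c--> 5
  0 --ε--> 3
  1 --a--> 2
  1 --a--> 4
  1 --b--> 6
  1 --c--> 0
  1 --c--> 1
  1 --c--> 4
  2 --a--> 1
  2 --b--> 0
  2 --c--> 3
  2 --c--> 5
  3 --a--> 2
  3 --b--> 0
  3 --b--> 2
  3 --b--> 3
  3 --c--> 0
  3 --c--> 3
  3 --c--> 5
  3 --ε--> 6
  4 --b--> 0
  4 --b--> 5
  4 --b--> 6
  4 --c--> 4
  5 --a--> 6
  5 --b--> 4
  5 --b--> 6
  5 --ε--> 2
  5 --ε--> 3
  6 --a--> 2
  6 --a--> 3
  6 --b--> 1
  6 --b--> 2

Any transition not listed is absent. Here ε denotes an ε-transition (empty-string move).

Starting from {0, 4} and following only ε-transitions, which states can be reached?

Begin with {0, 4}.
ε-move 0 → 3; add 3.
ε-move 3 → 6; add 6.

{0, 3, 4, 6}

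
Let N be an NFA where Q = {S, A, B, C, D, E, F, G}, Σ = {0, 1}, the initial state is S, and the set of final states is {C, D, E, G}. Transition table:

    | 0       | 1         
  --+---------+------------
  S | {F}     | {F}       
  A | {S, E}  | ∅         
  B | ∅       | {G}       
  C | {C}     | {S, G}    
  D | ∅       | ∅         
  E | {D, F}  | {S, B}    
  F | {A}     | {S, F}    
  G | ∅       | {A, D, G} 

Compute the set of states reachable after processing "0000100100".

Start in {S}.
Read '0': {S} → {F}.
Read '0': {F} → {A}.
Read '0': {A} → {S, E}.
Read '0': {S, E} → {D, F}.
Read '1': {D, F} → {S, F}.
Read '0': {S, F} → {A, F}.
Read '0': {A, F} → {S, A, E}.
Read '1': {S, A, E} → {S, B, F}.
Read '0': {S, B, F} → {A, F}.
Read '0': {A, F} → {S, A, E}.

{S, A, E}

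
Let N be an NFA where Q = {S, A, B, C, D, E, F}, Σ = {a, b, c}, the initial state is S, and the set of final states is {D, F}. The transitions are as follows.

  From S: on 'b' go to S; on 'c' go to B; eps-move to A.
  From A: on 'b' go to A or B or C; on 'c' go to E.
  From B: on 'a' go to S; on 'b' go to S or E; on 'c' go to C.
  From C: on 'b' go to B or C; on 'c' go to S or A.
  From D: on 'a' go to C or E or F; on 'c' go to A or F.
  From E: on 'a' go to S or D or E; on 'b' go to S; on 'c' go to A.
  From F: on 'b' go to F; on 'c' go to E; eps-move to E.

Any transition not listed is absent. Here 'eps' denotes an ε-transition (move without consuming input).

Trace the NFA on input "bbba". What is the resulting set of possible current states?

{S, A, D, E}

Start: ε-closure({S}) = {S, A}.
Read 'b': S→{S}, A→{A, B, C}; now {S, A, B, C}.
Read 'b': S→{S}, A→{A, B, C}, B→{S, E}, C→{B, C}; now {S, A, B, C, E}.
Read 'b': S→{S}, A→{A, B, C}, B→{S, E}, C→{B, C}, E→{S}; now {S, A, B, C, E}.
Read 'a': S→∅, A→∅, B→{S}, C→∅, E→{S, D, E}; union {S, D, E}; ε-closure = {S, A, D, E}.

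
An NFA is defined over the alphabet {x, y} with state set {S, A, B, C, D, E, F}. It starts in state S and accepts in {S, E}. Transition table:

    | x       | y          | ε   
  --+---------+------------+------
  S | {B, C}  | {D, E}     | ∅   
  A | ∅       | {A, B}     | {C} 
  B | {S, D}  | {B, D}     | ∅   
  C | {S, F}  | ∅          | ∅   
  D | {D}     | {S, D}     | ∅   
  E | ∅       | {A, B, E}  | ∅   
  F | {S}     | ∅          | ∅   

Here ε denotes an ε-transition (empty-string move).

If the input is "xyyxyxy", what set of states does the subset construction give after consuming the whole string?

{S, B, D, E}

Start in {S}.
Read 'x': S→{B, C}; now {B, C}.
Read 'y': B→{B, D}, C→∅; now {B, D}.
Read 'y': B→{B, D}, D→{S, D}; now {S, B, D}.
Read 'x': S→{B, C}, B→{S, D}, D→{D}; now {S, B, C, D}.
Read 'y': S→{D, E}, B→{B, D}, C→∅, D→{S, D}; now {S, B, D, E}.
Read 'x': S→{B, C}, B→{S, D}, D→{D}, E→∅; now {S, B, C, D}.
Read 'y': S→{D, E}, B→{B, D}, C→∅, D→{S, D}; now {S, B, D, E}.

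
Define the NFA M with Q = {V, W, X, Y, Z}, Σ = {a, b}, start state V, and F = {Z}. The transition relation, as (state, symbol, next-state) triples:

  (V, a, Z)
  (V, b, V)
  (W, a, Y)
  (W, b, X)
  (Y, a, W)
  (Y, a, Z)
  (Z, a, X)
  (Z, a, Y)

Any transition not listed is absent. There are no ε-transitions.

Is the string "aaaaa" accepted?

Start in {V}.
Read 'a': {V} → {Z}.
Read 'a': {Z} → {X, Y}.
Read 'a': {X, Y} → {W, Z}.
Read 'a': {W, Z} → {X, Y}.
Read 'a': {X, Y} → {W, Z}.
The final set {W, Z} contains the accepting state Z.

Yes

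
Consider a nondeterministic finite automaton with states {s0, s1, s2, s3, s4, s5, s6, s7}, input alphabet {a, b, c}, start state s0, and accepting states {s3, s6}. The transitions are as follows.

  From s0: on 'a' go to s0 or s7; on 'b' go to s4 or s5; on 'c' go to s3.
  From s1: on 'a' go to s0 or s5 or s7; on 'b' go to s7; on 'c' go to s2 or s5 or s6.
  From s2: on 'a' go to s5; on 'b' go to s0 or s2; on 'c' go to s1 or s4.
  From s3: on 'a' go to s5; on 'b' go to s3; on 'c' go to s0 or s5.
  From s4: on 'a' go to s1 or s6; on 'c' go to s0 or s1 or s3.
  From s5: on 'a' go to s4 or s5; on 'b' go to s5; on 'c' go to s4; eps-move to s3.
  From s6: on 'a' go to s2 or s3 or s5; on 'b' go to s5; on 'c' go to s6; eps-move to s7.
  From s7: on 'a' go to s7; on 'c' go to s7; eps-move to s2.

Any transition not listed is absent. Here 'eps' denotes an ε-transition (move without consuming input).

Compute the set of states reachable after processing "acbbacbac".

{s0, s1, s2, s3, s4, s5, s6, s7}

Start in {s0}.
Read 'a': {s0} → {s0, s2, s7}.
Read 'c': {s0, s2, s7} → {s1, s2, s3, s4, s7}.
Read 'b': {s1, s2, s3, s4, s7} → {s0, s2, s3, s7}.
Read 'b': {s0, s2, s3, s7} → {s0, s2, s3, s4, s5}.
Read 'a': {s0, s2, s3, s4, s5} → {s0, s1, s2, s3, s4, s5, s6, s7}.
Read 'c': {s0, s1, s2, s3, s4, s5, s6, s7} → {s0, s1, s2, s3, s4, s5, s6, s7}.
Read 'b': {s0, s1, s2, s3, s4, s5, s6, s7} → {s0, s2, s3, s4, s5, s7}.
Read 'a': {s0, s2, s3, s4, s5, s7} → {s0, s1, s2, s3, s4, s5, s6, s7}.
Read 'c': {s0, s1, s2, s3, s4, s5, s6, s7} → {s0, s1, s2, s3, s4, s5, s6, s7}.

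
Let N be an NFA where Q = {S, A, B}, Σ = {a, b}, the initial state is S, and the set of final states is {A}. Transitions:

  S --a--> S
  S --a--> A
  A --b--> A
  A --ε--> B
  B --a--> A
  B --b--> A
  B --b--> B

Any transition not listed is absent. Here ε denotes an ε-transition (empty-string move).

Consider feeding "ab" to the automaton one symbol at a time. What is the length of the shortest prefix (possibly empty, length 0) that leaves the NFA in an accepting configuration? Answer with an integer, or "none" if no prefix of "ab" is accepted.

1

Start in {S}.
Read 'a': S→{S, A}; union {S, A}; ε-closure = {S, A, B}.
None of the earlier sets intersect F, but {S, A, B} does.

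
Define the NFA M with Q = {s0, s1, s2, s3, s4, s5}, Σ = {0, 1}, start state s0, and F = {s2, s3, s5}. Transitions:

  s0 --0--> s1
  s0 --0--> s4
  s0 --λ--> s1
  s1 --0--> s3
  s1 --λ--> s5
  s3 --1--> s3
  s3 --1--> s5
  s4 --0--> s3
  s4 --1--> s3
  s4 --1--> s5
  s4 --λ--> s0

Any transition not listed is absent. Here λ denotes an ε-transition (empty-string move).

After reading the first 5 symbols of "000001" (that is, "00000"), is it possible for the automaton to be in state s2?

No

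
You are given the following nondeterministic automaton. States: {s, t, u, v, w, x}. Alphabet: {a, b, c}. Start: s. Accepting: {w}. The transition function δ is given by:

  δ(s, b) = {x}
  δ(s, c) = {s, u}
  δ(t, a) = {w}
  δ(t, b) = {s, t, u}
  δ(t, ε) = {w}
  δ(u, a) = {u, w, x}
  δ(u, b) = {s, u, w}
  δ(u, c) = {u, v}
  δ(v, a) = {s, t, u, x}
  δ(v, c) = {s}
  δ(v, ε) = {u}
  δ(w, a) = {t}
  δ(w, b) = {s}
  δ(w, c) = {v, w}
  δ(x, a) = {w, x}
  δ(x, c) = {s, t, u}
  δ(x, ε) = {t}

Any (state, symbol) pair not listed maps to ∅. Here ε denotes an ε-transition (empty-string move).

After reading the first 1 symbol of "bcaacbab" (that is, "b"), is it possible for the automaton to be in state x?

Yes

Start in {s}.
Read 'b': s→{x}; union {x}; ε-closure = {t, w, x}.
State x is in {t, w, x}.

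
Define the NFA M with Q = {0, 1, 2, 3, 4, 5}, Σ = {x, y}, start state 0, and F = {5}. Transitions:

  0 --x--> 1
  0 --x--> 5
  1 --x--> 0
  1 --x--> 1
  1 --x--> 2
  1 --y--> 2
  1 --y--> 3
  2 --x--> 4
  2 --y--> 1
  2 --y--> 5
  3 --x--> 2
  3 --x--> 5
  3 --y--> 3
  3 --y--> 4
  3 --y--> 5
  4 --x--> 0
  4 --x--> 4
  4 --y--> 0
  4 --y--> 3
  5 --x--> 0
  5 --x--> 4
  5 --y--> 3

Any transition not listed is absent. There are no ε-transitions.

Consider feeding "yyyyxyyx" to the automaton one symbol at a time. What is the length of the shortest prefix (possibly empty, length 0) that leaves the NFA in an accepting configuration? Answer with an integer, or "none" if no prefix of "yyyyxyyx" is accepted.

Start in {0}.
Read 'y': {0} → ∅.
The set is empty and remains empty for the remaining 7 symbols.
No reachable set along the way intersects F.

none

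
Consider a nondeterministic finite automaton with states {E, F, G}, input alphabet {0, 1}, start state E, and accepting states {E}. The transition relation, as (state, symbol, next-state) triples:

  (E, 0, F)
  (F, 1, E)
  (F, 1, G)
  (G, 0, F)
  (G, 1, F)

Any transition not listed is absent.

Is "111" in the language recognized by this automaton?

Start in {E}.
Read '1': {E} → ∅.
The set is empty and remains empty for the remaining 2 symbols.
The final set ∅ contains no accepting state.

No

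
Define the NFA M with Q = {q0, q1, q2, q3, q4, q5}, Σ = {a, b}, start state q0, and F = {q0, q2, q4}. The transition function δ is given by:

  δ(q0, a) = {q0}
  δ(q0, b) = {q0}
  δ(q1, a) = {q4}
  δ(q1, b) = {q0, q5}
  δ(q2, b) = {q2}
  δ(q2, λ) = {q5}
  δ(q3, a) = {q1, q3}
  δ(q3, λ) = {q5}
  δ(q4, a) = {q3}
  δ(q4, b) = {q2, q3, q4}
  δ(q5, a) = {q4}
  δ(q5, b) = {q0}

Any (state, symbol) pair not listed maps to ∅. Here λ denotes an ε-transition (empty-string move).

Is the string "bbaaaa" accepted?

Yes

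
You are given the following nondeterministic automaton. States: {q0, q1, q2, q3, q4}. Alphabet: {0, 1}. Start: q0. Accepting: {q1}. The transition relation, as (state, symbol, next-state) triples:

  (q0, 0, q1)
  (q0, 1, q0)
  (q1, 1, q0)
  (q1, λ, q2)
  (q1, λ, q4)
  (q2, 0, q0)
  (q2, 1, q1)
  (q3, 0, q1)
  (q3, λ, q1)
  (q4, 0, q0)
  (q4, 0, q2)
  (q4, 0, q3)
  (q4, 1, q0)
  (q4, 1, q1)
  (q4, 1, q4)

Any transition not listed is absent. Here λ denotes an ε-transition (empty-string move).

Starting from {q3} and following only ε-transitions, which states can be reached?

Begin with {q3}.
ε-move q3 → q1; add q1.
ε-move q1 → q2; add q2.
ε-move q1 → q4; add q4.

{q1, q2, q3, q4}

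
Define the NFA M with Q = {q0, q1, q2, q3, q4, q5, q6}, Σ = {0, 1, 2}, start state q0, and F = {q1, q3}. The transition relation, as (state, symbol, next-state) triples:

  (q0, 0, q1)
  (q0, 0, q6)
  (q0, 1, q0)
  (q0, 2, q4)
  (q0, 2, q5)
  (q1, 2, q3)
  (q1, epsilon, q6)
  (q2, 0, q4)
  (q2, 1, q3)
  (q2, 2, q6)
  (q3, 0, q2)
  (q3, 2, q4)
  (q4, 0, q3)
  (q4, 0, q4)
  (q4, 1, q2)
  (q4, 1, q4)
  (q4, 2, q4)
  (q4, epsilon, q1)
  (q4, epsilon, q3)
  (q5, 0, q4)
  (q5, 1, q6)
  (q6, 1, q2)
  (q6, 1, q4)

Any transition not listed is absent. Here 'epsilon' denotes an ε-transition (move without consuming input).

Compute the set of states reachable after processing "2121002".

{q1, q3, q4, q6}

Start in {q0}.
Read '2': {q0} → {q1, q3, q4, q5, q6}.
Read '1': {q1, q3, q4, q5, q6} → {q1, q2, q3, q4, q6}.
Read '2': {q1, q2, q3, q4, q6} → {q1, q3, q4, q6}.
Read '1': {q1, q3, q4, q6} → {q1, q2, q3, q4, q6}.
Read '0': {q1, q2, q3, q4, q6} → {q1, q2, q3, q4, q6}.
Read '0': {q1, q2, q3, q4, q6} → {q1, q2, q3, q4, q6}.
Read '2': {q1, q2, q3, q4, q6} → {q1, q3, q4, q6}.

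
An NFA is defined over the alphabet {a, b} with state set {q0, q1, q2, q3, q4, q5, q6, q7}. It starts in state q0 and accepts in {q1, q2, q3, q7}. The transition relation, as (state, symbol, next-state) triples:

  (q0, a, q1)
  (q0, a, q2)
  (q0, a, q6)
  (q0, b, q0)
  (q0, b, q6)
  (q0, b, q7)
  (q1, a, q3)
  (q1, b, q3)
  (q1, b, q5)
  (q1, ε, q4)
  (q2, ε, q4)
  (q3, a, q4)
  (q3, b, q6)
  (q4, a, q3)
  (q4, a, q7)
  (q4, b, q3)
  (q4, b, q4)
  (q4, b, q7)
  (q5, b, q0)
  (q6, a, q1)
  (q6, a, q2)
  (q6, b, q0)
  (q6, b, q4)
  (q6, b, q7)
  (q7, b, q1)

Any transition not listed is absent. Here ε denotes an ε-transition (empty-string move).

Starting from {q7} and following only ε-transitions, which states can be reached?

{q7}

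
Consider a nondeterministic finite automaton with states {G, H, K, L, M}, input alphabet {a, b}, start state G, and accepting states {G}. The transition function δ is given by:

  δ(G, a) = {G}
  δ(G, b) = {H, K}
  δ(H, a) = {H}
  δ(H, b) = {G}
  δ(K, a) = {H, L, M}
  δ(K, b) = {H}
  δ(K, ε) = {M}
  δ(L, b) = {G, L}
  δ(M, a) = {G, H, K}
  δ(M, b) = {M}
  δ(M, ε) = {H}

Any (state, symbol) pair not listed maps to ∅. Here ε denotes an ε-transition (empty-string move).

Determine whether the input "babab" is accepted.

Yes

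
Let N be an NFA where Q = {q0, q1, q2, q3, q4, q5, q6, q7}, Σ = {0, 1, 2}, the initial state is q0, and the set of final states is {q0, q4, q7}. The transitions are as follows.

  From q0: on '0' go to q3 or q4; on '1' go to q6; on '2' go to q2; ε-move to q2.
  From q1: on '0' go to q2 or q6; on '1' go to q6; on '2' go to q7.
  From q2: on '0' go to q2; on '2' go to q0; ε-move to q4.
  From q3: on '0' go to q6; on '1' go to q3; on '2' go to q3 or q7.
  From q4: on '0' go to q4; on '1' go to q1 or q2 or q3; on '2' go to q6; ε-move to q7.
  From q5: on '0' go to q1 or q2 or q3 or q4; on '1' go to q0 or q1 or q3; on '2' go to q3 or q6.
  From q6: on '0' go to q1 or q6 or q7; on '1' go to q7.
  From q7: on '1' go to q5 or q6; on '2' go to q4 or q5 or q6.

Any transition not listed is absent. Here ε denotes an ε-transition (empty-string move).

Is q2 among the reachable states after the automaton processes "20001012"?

Start: ε-closure({q0}) = {q0, q2, q4, q7}.
Read '2': q0→{q2}, q2→{q0}, q4→{q6}, q7→{q4, q5, q6}; union {q0, q2, q4, q5, q6}; ε-closure = {q0, q2, q4, q5, q6, q7}.
Read '0': q0→{q3, q4}, q2→{q2}, q4→{q4}, q5→{q1, q2, q3, q4}, q6→{q1, q6, q7}, q7→∅; now {q1, q2, q3, q4, q6, q7}.
Read '0': q1→{q2, q6}, q2→{q2}, q3→{q6}, q4→{q4}, q6→{q1, q6, q7}, q7→∅; now {q1, q2, q4, q6, q7}.
Read '0': q1→{q2, q6}, q2→{q2}, q4→{q4}, q6→{q1, q6, q7}, q7→∅; now {q1, q2, q4, q6, q7}.
Read '1': q1→{q6}, q2→∅, q4→{q1, q2, q3}, q6→{q7}, q7→{q5, q6}; union {q1, q2, q3, q5, q6, q7}; ε-closure = {q1, q2, q3, q4, q5, q6, q7}.
Read '0': q1→{q2, q6}, q2→{q2}, q3→{q6}, q4→{q4}, q5→{q1, q2, q3, q4}, q6→{q1, q6, q7}, q7→∅; now {q1, q2, q3, q4, q6, q7}.
Read '1': q1→{q6}, q2→∅, q3→{q3}, q4→{q1, q2, q3}, q6→{q7}, q7→{q5, q6}; union {q1, q2, q3, q5, q6, q7}; ε-closure = {q1, q2, q3, q4, q5, q6, q7}.
Read '2': q1→{q7}, q2→{q0}, q3→{q3, q7}, q4→{q6}, q5→{q3, q6}, q6→∅, q7→{q4, q5, q6}; union {q0, q3, q4, q5, q6, q7}; ε-closure = {q0, q2, q3, q4, q5, q6, q7}.
State q2 is in {q0, q2, q3, q4, q5, q6, q7}.

Yes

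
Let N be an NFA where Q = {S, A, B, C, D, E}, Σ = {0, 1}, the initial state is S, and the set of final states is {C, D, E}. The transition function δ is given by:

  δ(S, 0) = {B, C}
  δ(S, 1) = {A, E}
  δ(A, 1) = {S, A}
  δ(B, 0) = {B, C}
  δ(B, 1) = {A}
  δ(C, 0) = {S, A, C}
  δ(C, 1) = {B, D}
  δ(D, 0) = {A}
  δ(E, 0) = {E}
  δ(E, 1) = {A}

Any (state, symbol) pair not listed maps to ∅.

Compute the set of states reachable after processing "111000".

Start in {S}.
Read '1': S→{A, E}; now {A, E}.
Read '1': A→{S, A}, E→{A}; now {S, A}.
Read '1': S→{A, E}, A→{S, A}; now {S, A, E}.
Read '0': S→{B, C}, A→∅, E→{E}; now {B, C, E}.
Read '0': B→{B, C}, C→{S, A, C}, E→{E}; now {S, A, B, C, E}.
Read '0': S→{B, C}, A→∅, B→{B, C}, C→{S, A, C}, E→{E}; now {S, A, B, C, E}.

{S, A, B, C, E}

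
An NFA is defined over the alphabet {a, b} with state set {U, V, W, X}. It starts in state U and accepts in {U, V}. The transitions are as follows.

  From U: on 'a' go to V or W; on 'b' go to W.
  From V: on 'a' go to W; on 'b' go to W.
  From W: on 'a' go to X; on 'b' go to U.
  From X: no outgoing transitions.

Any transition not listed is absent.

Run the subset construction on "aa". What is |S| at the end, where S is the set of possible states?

2

Start in {U}.
Read 'a': U→{V, W}; now {V, W}.
Read 'a': V→{W}, W→{X}; now {W, X}.
That set has 2 states.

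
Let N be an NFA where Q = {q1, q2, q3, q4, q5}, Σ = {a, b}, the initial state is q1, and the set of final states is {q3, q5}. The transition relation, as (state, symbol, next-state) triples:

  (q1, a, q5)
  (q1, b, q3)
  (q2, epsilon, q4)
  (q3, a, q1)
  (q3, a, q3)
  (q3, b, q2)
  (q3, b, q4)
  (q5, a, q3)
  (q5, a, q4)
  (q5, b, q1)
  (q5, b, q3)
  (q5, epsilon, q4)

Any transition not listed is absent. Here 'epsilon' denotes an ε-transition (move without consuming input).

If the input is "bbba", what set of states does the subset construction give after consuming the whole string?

∅

Start in {q1}.
Read 'b': q1→{q3}; now {q3}.
Read 'b': q3→{q2, q4}; now {q2, q4}.
Read 'b': q2→∅, q4→∅; now ∅.
The set is empty and remains empty for the remaining 1 symbol.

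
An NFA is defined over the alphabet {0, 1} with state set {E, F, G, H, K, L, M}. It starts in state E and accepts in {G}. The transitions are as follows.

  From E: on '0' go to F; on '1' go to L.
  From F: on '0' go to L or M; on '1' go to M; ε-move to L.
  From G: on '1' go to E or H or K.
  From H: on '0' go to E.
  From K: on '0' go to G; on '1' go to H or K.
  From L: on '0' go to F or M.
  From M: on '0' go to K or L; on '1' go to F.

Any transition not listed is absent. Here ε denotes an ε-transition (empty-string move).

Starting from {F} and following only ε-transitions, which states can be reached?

{F, L}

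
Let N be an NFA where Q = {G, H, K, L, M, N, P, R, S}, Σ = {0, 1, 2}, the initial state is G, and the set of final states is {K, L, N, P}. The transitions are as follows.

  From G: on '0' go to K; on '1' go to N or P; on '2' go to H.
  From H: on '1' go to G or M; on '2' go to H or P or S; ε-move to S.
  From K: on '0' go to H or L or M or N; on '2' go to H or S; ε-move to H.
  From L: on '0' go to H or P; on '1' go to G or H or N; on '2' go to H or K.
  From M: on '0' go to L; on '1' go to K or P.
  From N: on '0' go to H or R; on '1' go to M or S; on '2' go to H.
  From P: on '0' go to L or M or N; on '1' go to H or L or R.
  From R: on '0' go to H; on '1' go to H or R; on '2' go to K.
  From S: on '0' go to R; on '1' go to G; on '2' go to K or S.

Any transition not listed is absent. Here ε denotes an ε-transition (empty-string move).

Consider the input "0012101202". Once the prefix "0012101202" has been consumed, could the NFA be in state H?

Start in {G}.
Read '0': {G} → {H, K, S}.
Read '0': {H, K, S} → {H, L, M, N, R, S}.
Read '1': {H, L, M, N, R, S} → {G, H, K, M, N, P, R, S}.
Read '2': {G, H, K, M, N, P, R, S} → {H, K, P, S}.
Read '1': {H, K, P, S} → {G, H, L, M, R, S}.
Read '0': {G, H, L, M, R, S} → {H, K, L, P, R, S}.
Read '1': {H, K, L, P, R, S} → {G, H, L, M, N, R, S}.
Read '2': {G, H, L, M, N, R, S} → {H, K, P, S}.
Read '0': {H, K, P, S} → {H, L, M, N, R, S}.
Read '2': {H, L, M, N, R, S} → {H, K, P, S}.
State H is in {H, K, P, S}.

Yes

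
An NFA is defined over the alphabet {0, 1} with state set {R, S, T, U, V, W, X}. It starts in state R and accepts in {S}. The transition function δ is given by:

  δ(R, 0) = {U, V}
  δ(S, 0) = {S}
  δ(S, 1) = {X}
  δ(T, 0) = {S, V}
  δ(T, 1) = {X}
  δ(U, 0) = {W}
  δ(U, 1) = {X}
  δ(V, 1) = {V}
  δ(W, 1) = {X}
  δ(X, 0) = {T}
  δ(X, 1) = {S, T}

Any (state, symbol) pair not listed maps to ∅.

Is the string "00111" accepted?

Start in {R}.
Read '0': {R} → {U, V}.
Read '0': {U, V} → {W}.
Read '1': {W} → {X}.
Read '1': {X} → {S, T}.
Read '1': {S, T} → {X}.
The final set {X} contains no accepting state.

No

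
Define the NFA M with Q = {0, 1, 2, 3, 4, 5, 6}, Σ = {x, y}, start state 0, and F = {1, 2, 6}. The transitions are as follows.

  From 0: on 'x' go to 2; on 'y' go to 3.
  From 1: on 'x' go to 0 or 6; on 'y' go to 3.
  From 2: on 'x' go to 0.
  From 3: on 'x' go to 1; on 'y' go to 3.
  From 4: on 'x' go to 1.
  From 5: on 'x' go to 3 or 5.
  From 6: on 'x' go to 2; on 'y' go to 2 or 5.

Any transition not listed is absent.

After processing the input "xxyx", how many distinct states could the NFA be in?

Start in {0}.
Read 'x': {0} → {2}.
Read 'x': {2} → {0}.
Read 'y': {0} → {3}.
Read 'x': {3} → {1}.
That set has 1 state.

1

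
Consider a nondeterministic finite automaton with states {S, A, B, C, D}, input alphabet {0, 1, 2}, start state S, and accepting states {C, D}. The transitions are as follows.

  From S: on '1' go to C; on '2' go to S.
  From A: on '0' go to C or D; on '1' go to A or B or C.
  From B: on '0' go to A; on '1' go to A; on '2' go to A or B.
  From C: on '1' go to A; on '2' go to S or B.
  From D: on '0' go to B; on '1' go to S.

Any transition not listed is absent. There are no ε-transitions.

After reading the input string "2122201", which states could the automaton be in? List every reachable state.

{S, A, B, C}

Start in {S}.
Read '2': S→{S}; now {S}.
Read '1': S→{C}; now {C}.
Read '2': C→{S, B}; now {S, B}.
Read '2': S→{S}, B→{A, B}; now {S, A, B}.
Read '2': S→{S}, A→∅, B→{A, B}; now {S, A, B}.
Read '0': S→∅, A→{C, D}, B→{A}; now {A, C, D}.
Read '1': A→{A, B, C}, C→{A}, D→{S}; now {S, A, B, C}.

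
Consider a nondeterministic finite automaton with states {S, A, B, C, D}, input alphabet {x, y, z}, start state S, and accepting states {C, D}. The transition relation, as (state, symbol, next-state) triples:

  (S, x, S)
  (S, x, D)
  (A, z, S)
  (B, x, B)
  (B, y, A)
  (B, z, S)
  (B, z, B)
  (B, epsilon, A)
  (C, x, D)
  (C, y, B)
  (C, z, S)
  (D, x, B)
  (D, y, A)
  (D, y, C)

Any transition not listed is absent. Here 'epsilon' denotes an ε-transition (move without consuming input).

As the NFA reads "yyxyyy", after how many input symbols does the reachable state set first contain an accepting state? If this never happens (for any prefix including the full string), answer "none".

Start in {S}.
Read 'y': {S} → ∅.
The set is empty and remains empty for the remaining 5 symbols.
No reachable set along the way intersects F.

none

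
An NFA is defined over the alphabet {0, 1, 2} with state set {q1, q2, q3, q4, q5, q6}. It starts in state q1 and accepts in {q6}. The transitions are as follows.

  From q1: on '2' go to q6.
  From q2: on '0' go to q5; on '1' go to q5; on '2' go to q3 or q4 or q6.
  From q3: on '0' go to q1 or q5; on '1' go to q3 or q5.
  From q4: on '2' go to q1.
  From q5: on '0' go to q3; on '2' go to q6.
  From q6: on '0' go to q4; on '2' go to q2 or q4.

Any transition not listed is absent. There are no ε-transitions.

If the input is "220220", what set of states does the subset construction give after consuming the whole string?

Start in {q1}.
Read '2': {q1} → {q6}.
Read '2': {q6} → {q2, q4}.
Read '0': {q2, q4} → {q5}.
Read '2': {q5} → {q6}.
Read '2': {q6} → {q2, q4}.
Read '0': {q2, q4} → {q5}.

{q5}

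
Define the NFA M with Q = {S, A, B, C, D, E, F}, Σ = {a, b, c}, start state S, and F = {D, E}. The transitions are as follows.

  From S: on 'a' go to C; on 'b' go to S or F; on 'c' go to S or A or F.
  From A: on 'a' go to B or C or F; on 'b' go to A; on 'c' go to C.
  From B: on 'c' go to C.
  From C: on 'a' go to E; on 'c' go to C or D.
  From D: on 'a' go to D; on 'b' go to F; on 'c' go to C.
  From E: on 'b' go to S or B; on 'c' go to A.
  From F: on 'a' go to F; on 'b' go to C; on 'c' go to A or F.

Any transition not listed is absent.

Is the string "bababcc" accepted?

Yes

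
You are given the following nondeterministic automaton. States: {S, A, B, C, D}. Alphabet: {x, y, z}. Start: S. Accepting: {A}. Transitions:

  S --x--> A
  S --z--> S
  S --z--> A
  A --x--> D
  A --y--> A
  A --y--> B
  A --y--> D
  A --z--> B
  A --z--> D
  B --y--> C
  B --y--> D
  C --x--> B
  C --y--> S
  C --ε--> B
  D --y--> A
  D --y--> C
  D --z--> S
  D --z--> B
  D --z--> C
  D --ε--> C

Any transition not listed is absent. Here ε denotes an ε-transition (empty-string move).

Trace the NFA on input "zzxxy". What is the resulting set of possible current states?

{S, A, B, C, D}

Start in {S}.
Read 'z': S→{S, A}; now {S, A}.
Read 'z': S→{S, A}, A→{B, D}; union {S, A, B, D}; ε-closure = {S, A, B, C, D}.
Read 'x': S→{A}, A→{D}, B→∅, C→{B}, D→∅; union {A, B, D}; ε-closure = {A, B, C, D}.
Read 'x': A→{D}, B→∅, C→{B}, D→∅; union {B, D}; ε-closure = {B, C, D}.
Read 'y': B→{C, D}, C→{S}, D→{A, C}; union {S, A, C, D}; ε-closure = {S, A, B, C, D}.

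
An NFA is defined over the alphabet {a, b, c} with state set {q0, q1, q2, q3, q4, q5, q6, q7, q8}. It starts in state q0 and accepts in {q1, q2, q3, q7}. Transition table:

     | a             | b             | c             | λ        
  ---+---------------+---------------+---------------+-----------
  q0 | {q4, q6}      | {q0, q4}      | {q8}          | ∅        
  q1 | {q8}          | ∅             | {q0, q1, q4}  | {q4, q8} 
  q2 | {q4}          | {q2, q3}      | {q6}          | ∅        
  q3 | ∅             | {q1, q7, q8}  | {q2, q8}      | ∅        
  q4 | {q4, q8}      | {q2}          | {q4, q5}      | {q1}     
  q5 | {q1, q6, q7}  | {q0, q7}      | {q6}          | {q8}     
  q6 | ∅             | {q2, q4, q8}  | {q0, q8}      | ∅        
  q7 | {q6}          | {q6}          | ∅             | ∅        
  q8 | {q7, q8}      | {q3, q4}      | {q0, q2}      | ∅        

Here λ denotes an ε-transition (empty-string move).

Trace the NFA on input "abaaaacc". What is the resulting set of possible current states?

Start in {q0}.
Read 'a': q0→{q4, q6}; union {q4, q6}; ε-closure = {q1, q4, q6, q8}.
Read 'b': q1→∅, q4→{q2}, q6→{q2, q4, q8}, q8→{q3, q4}; union {q2, q3, q4, q8}; ε-closure = {q1, q2, q3, q4, q8}.
Read 'a': q1→{q8}, q2→{q4}, q3→∅, q4→{q4, q8}, q8→{q7, q8}; union {q4, q7, q8}; ε-closure = {q1, q4, q7, q8}.
Read 'a': q1→{q8}, q4→{q4, q8}, q7→{q6}, q8→{q7, q8}; union {q4, q6, q7, q8}; ε-closure = {q1, q4, q6, q7, q8}.
Read 'a': q1→{q8}, q4→{q4, q8}, q6→∅, q7→{q6}, q8→{q7, q8}; union {q4, q6, q7, q8}; ε-closure = {q1, q4, q6, q7, q8}.
Read 'a': q1→{q8}, q4→{q4, q8}, q6→∅, q7→{q6}, q8→{q7, q8}; union {q4, q6, q7, q8}; ε-closure = {q1, q4, q6, q7, q8}.
Read 'c': q1→{q0, q1, q4}, q4→{q4, q5}, q6→{q0, q8}, q7→∅, q8→{q0, q2}; now {q0, q1, q2, q4, q5, q8}.
Read 'c': q0→{q8}, q1→{q0, q1, q4}, q2→{q6}, q4→{q4, q5}, q5→{q6}, q8→{q0, q2}; now {q0, q1, q2, q4, q5, q6, q8}.

{q0, q1, q2, q4, q5, q6, q8}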